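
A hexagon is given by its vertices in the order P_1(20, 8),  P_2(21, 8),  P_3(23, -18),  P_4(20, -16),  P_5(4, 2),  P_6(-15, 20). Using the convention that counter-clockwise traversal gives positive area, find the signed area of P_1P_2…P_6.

Cross-terms: -8, -562, -8, 104, 110, -520  ⇒  Σ = -884
Signed area = Σ/2 = -442 (negative ⇒ clockwise traversal).

-442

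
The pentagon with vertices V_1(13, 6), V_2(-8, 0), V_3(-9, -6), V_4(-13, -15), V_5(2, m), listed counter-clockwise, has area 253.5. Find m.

Write out the shoelace sum; only the two edges meeting at V_5 involve m:
2·Area = [((-13)·m − 2·(-15)) + (2·6 − 13·m)] + 153
       = -26·m + 195 = 507
⇒ m = -12.

-12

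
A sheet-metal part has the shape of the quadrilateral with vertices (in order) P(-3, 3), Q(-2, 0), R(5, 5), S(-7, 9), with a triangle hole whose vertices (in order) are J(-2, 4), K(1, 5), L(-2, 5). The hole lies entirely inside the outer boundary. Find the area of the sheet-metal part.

39.5

Outer boundary:
Apply the surveyor's formula: 2A = Σ (x_i·y_{i+1} − x_{i+1}·y_i), indices taken mod 4.
Σ = (6) + (-10) + (80) + (6) = 82
Area = |Σ|/2 = 41.
Hole:
Σ = (-14) + (15) + (2) = 3
Area = |Σ|/2 = 1.5.
Net area = 41 − 1.5 = 39.5.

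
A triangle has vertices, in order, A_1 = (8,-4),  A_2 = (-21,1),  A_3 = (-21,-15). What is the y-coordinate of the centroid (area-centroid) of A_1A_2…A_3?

Apply the surveyor's formula. First the cross-terms c_i = x_i·y_{i+1} − x_{i+1}·y_i:
  -76, 336, 204  ⇒  2A = 464, A = 232.
Then Σ (y_i + y_{i+1})·c_i = -8352, so ȳ = -8352 / (6·232) = -6.

-6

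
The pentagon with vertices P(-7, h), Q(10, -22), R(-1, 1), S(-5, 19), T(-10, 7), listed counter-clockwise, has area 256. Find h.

Write out the shoelace sum; only the two edges meeting at P involve h:
2·Area = [((-10)·h − (-7)·7) + ((-7)·(-22) − 10·h)] + 129
       = -20·h + 332 = 512
⇒ h = -9.

-9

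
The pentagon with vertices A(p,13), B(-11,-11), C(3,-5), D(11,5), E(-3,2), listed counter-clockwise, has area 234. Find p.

-13

Write out the shoelace sum; only the two edges meeting at A involve p:
2·Area = [((-3)·13 − p·2) + (p·(-11) − (-11)·13)] + 195
       = -13·p + 299 = 468
⇒ p = -13.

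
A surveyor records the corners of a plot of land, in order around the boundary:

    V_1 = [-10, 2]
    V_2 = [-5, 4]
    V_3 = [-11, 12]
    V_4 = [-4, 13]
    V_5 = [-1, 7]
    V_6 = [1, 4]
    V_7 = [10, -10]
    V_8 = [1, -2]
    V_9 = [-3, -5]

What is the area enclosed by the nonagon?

Apply the surveyor's formula: 2A = Σ (x_i·y_{i+1} − x_{i+1}·y_i), indices taken mod 9.
V_1→V_2: (-10)(4) − (-5)(2) = -30
V_2→V_3: (-5)(12) − (-11)(4) = -16
V_3→V_4: (-11)(13) − (-4)(12) = -95
V_4→V_5: (-4)(7) − (-1)(13) = -15
V_5→V_6: (-1)(4) − (1)(7) = -11
V_6→V_7: (1)(-10) − (10)(4) = -50
V_7→V_8: (10)(-2) − (1)(-10) = -10
V_8→V_9: (1)(-5) − (-3)(-2) = -11
V_9→V_1: (-3)(2) − (-10)(-5) = -56
Σ = -294
Area = |Σ|/2 = 147.

147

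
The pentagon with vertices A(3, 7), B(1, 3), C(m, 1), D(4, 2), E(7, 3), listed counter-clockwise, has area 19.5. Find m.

-2

The doubled signed area Σ (x_i y_{i+1} − x_{i+1} y_i) is linear in m.
With m=0 it equals 37; the coefficient of m is -1 (from the two edges through C).
So -1·m + 37 = 2·19.5 = 39 ⇒ m = -2.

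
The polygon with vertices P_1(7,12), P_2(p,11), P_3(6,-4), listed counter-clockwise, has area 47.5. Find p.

1

The doubled signed area Σ (x_i y_{i+1} − x_{i+1} y_i) is linear in p.
With p=0 it equals 111; the coefficient of p is -16 (from the two edges through P_2).
So -16·p + 111 = 2·47.5 = 95 ⇒ p = 1.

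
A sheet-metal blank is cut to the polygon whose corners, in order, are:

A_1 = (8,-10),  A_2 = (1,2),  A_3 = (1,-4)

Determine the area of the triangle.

21

Apply Gauss's area formula: 2A = Σ (x_i·y_{i+1} − x_{i+1}·y_i), indices taken mod 3.
Σ = (26) + (-6) + (22) = 42
Area = |Σ|/2 = 21.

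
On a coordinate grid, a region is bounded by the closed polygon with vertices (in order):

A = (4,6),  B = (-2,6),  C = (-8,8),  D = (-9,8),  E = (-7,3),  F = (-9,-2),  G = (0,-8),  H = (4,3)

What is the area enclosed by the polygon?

131

Apply the shoelace formula: 2A = Σ (x_i·y_{i+1} − x_{i+1}·y_i), indices taken mod 8.
Cross-terms: 36, 32, 8, 29, 41, 72, 32, 12  ⇒  Σ = 262
Area = |Σ|/2 = 131.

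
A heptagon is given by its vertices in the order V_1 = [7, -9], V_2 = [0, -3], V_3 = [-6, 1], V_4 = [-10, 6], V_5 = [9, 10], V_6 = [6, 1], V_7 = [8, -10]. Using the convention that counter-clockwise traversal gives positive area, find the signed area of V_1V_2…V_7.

-170

Apply Gauss's area formula: 2A = Σ (x_i·y_{i+1} − x_{i+1}·y_i), indices taken mod 7.
Σ = (-21) + (-18) + (-26) + (-154) + (-51) + (-68) + (-2) = -340
Signed area = Σ/2 = -170 (negative ⇒ clockwise traversal).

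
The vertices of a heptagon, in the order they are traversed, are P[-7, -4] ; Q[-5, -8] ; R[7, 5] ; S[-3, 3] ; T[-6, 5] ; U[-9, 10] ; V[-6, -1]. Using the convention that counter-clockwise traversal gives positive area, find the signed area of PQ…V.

Apply the shoelace formula: 2A = Σ (x_i·y_{i+1} − x_{i+1}·y_i), indices taken mod 7.
Cross-terms: 36, 31, 36, 3, -15, 69, 17  ⇒  Σ = 177
Signed area = Σ/2 = 88.5 (positive ⇒ counter-clockwise traversal).

88.5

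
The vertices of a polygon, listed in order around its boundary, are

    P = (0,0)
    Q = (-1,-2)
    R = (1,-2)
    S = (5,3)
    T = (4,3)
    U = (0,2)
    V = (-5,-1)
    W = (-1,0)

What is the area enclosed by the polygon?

18.5

Apply Gauss's area formula: 2A = Σ (x_i·y_{i+1} − x_{i+1}·y_i), indices taken mod 8.
Σ = (0) + (4) + (13) + (3) + (8) + (10) + (-1) + (0) = 37
Area = |Σ|/2 = 18.5.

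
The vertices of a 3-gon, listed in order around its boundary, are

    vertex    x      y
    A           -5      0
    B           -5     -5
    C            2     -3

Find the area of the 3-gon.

Σ = (25) + (25) + (-15) = 35
Area = |Σ|/2 = 17.5.

17.5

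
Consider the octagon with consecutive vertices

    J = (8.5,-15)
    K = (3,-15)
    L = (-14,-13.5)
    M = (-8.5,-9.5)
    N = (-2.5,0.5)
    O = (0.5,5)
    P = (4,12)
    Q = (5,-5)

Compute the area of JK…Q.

Apply the shoelace (surveyor's) formula: 2A = Σ (x_i·y_{i+1} − x_{i+1}·y_i), indices taken mod 8.
Cross-terms: -82.5, -250.5, 18.25, -28, -12.75, -14, -80, -32.5  ⇒  Σ = -482
Area = |Σ|/2 = 241.

241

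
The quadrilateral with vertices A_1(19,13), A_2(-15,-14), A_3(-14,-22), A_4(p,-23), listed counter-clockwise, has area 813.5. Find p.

23

Write out the shoelace sum; only the two edges meeting at A_4 involve p:
2·Area = [((-14)·(-23) − p·(-22)) + (p·13 − 19·(-23))] + 63
       = 35·p + 822 = 1627
⇒ p = 23.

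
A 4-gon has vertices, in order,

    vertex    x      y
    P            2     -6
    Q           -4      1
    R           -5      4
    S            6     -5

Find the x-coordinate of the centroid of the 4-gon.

Apply the surveyor's formula. First the cross-terms c_i = x_i·y_{i+1} − x_{i+1}·y_i:
  -22, -11, 1, -26  ⇒  2A = -58, A = -29.
Then Σ (x_i + x_{i+1})·c_i = -64, so x̄ = -64 / (6·(-29)) = 32/87.

32/87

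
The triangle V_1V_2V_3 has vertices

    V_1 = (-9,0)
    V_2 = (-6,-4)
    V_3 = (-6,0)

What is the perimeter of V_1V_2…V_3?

12

|V_1V_2| = √((3)² + (-4)²) = √25 = 5
|V_2V_3| = √((0)² + (4)²) = √16 = 4
|V_3V_1| = √((-3)² + (0)²) = √9 = 3
Perimeter = 5 + 4 + 3 = 12.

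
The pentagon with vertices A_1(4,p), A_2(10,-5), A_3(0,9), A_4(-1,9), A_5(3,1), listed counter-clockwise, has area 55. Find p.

The doubled signed area Σ (x_i y_{i+1} − x_{i+1} y_i) is linear in p.
With p=0 it equals 47; the coefficient of p is -7 (from the two edges through A_1).
So -7·p + 47 = 2·55 = 110 ⇒ p = -9.

-9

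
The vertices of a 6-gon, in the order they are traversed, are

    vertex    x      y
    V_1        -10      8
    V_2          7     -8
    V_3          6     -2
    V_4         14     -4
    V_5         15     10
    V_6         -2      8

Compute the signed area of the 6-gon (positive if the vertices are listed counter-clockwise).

Apply the surveyor's formula: 2A = Σ (x_i·y_{i+1} − x_{i+1}·y_i), indices taken mod 6.
Σ = (24) + (34) + (4) + (200) + (140) + (64) = 466
Signed area = Σ/2 = 233 (positive ⇒ counter-clockwise traversal).

233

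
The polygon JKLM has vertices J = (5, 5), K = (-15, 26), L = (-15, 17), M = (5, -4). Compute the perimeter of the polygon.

76

|JK| = √((-20)² + (21)²) = √841 = 29
|KL| = √((0)² + (-9)²) = √81 = 9
|LM| = √((20)² + (-21)²) = √841 = 29
|MJ| = √((0)² + (9)²) = √81 = 9
Perimeter = 29 + 9 + 29 + 9 = 76.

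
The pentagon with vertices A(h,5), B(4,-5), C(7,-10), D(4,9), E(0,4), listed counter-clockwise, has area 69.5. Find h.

-5

The doubled signed area Σ (x_i y_{i+1} − x_{i+1} y_i) is linear in h.
With h=0 it equals 94; the coefficient of h is -9 (from the two edges through A).
So -9·h + 94 = 2·69.5 = 139 ⇒ h = -5.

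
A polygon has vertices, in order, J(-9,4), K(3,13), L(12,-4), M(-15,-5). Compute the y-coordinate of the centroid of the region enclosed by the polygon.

Apply Gauss's area formula. First the cross-terms c_i = x_i·y_{i+1} − x_{i+1}·y_i:
  -129, -168, -120, -105  ⇒  2A = -522, A = -261.
Then Σ (y_i + y_{i+1})·c_i = -2520, so ȳ = -2520 / (6·(-261)) = 140/87.

140/87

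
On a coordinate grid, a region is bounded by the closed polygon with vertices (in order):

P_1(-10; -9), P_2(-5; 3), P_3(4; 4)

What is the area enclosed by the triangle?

51.5

Cross-terms: -75, -32, 4  ⇒  Σ = -103
Area = |Σ|/2 = 51.5.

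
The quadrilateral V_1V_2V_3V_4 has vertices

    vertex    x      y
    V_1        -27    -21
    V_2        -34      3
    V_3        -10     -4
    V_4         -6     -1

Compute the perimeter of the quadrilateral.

|V_1V_2| = √((-7)² + (24)²) = √625 = 25
|V_2V_3| = √((24)² + (-7)²) = √625 = 25
|V_3V_4| = √((4)² + (3)²) = √25 = 5
|V_4V_1| = √((-21)² + (-20)²) = √841 = 29
Perimeter = 25 + 25 + 5 + 29 = 84.

84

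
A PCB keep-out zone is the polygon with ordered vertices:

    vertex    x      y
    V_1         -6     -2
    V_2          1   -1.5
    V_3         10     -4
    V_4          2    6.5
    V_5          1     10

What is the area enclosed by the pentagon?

Apply Gauss's area formula: 2A = Σ (x_i·y_{i+1} − x_{i+1}·y_i), indices taken mod 5.
Cross-terms: 11, 11, 73, 13.5, 58  ⇒  Σ = 166.5
Area = |Σ|/2 = 83.25.

83.25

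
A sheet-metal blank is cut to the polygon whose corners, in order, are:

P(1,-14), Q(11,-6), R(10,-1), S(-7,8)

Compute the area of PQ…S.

P→Q: (1)(-6) − (11)(-14) = 148
Q→R: (11)(-1) − (10)(-6) = 49
R→S: (10)(8) − (-7)(-1) = 73
S→P: (-7)(-14) − (1)(8) = 90
Σ = 360
Area = |Σ|/2 = 180.

180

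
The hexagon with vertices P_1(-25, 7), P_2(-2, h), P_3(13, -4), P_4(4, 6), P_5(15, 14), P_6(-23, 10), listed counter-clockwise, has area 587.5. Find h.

-14

Write out the shoelace sum; only the two edges meeting at P_2 involve h:
2·Area = [((-25)·h − (-2)·7) + ((-2)·(-4) − 13·h)] + 621
       = -38·h + 643 = 1175
⇒ h = -14.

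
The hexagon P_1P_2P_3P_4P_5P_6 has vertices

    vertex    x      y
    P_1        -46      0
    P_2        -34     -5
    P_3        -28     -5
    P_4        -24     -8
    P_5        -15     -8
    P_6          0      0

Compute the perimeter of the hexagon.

96

|P_1P_2| = √((12)² + (-5)²) = √169 = 13
|P_2P_3| = √((6)² + (0)²) = √36 = 6
|P_3P_4| = √((4)² + (-3)²) = √25 = 5
|P_4P_5| = √((9)² + (0)²) = √81 = 9
|P_5P_6| = √((15)² + (8)²) = √289 = 17
|P_6P_1| = √((-46)² + (0)²) = √2116 = 46
Perimeter = 13 + 6 + 5 + 9 + 17 + 46 = 96.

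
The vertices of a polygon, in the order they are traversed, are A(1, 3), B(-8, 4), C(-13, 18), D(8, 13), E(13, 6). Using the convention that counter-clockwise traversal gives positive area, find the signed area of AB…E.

Apply Gauss's area formula: 2A = Σ (x_i·y_{i+1} − x_{i+1}·y_i), indices taken mod 5.
A→B: (1)(4) − (-8)(3) = 28
B→C: (-8)(18) − (-13)(4) = -92
C→D: (-13)(13) − (8)(18) = -313
D→E: (8)(6) − (13)(13) = -121
E→A: (13)(3) − (1)(6) = 33
Σ = -465
Signed area = Σ/2 = -232.5 (negative ⇒ clockwise traversal).

-232.5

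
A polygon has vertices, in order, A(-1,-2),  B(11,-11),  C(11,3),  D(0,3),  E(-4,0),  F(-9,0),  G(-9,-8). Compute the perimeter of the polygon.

|AB| = √((12)² + (-9)²) = √225 = 15
|BC| = √((0)² + (14)²) = √196 = 14
|CD| = √((-11)² + (0)²) = √121 = 11
|DE| = √((-4)² + (-3)²) = √25 = 5
|EF| = √((-5)² + (0)²) = √25 = 5
|FG| = √((0)² + (-8)²) = √64 = 8
|GA| = √((8)² + (6)²) = √100 = 10
Perimeter = 15 + 14 + 11 + 5 + 5 + 8 + 10 = 68.

68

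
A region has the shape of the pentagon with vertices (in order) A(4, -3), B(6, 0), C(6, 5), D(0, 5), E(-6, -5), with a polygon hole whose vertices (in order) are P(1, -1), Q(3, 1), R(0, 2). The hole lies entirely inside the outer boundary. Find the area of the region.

69

Outer boundary:
Σ = (18) + (30) + (30) + (30) + (38) = 146
Area = |Σ|/2 = 73.
Hole:
Apply the shoelace formula: 2A = Σ (x_i·y_{i+1} − x_{i+1}·y_i), indices taken mod 3.
Σ = (4) + (6) + (-2) = 8
Area = |Σ|/2 = 4.
Net area = 73 − 4 = 69.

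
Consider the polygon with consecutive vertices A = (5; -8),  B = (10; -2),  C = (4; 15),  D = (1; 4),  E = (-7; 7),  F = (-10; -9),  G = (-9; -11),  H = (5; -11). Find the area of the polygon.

Apply Gauss's area formula: 2A = Σ (x_i·y_{i+1} − x_{i+1}·y_i), indices taken mod 8.
Σ = (70) + (158) + (1) + (35) + (133) + (29) + (154) + (15) = 595
Area = |Σ|/2 = 297.5.

297.5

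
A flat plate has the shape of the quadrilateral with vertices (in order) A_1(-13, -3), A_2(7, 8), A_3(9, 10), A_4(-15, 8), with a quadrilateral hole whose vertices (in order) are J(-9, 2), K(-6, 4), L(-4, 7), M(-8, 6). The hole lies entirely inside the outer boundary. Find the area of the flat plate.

133

Outer boundary:
Apply Gauss's area formula: 2A = Σ (x_i·y_{i+1} − x_{i+1}·y_i), indices taken mod 4.
Σ = (-83) + (-2) + (222) + (149) = 286
Area = |Σ|/2 = 143.
Hole:
Σ = (-24) + (-26) + (32) + (38) = 20
Area = |Σ|/2 = 10.
Net area = 143 − 10 = 133.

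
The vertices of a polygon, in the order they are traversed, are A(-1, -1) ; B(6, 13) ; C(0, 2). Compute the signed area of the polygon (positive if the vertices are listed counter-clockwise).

3.5

A→B: (-1)(13) − (6)(-1) = -7
B→C: (6)(2) − (0)(13) = 12
C→A: (0)(-1) − (-1)(2) = 2
Σ = 7
Signed area = Σ/2 = 3.5 (positive ⇒ counter-clockwise traversal).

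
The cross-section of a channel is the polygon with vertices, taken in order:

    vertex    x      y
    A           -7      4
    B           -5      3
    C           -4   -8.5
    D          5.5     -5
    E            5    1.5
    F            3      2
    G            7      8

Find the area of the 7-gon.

Apply the shoelace formula: 2A = Σ (x_i·y_{i+1} − x_{i+1}·y_i), indices taken mod 7.
A→B: (-7)(3) − (-5)(4) = -1
B→C: (-5)(-8.5) − (-4)(3) = 54.5
C→D: (-4)(-5) − (5.5)(-8.5) = 66.75
D→E: (5.5)(1.5) − (5)(-5) = 33.25
E→F: (5)(2) − (3)(1.5) = 5.5
F→G: (3)(8) − (7)(2) = 10
G→A: (7)(4) − (-7)(8) = 84
Σ = 253
Area = |Σ|/2 = 126.5.

126.5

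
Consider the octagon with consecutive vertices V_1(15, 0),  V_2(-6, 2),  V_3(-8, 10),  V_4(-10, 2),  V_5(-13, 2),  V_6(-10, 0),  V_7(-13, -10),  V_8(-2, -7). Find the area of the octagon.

Apply Gauss's area formula: 2A = Σ (x_i·y_{i+1} − x_{i+1}·y_i), indices taken mod 8.
V_1→V_2: (15)(2) − (-6)(0) = 30
V_2→V_3: (-6)(10) − (-8)(2) = -44
V_3→V_4: (-8)(2) − (-10)(10) = 84
V_4→V_5: (-10)(2) − (-13)(2) = 6
V_5→V_6: (-13)(0) − (-10)(2) = 20
V_6→V_7: (-10)(-10) − (-13)(0) = 100
V_7→V_8: (-13)(-7) − (-2)(-10) = 71
V_8→V_1: (-2)(0) − (15)(-7) = 105
Σ = 372
Area = |Σ|/2 = 186.

186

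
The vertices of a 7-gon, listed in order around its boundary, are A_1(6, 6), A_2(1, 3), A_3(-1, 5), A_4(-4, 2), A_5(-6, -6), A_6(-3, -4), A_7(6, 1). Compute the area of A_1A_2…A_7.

65.5

Apply the shoelace (surveyor's) formula: 2A = Σ (x_i·y_{i+1} − x_{i+1}·y_i), indices taken mod 7.
A_1→A_2: (6)(3) − (1)(6) = 12
A_2→A_3: (1)(5) − (-1)(3) = 8
A_3→A_4: (-1)(2) − (-4)(5) = 18
A_4→A_5: (-4)(-6) − (-6)(2) = 36
A_5→A_6: (-6)(-4) − (-3)(-6) = 6
A_6→A_7: (-3)(1) − (6)(-4) = 21
A_7→A_1: (6)(6) − (6)(1) = 30
Σ = 131
Area = |Σ|/2 = 65.5.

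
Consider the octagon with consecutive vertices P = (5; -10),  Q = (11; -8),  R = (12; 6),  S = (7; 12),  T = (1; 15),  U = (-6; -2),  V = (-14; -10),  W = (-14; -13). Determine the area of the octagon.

397

Apply the shoelace formula: 2A = Σ (x_i·y_{i+1} − x_{i+1}·y_i), indices taken mod 8.
P→Q: (5)(-8) − (11)(-10) = 70
Q→R: (11)(6) − (12)(-8) = 162
R→S: (12)(12) − (7)(6) = 102
S→T: (7)(15) − (1)(12) = 93
T→U: (1)(-2) − (-6)(15) = 88
U→V: (-6)(-10) − (-14)(-2) = 32
V→W: (-14)(-13) − (-14)(-10) = 42
W→P: (-14)(-10) − (5)(-13) = 205
Σ = 794
Area = |Σ|/2 = 397.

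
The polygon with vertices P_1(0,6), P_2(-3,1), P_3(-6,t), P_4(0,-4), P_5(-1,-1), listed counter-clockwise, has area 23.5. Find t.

-3

The doubled signed area Σ (x_i y_{i+1} − x_{i+1} y_i) is linear in t.
With t=0 it equals 38; the coefficient of t is -3 (from the two edges through P_3).
So -3·t + 38 = 2·23.5 = 47 ⇒ t = -3.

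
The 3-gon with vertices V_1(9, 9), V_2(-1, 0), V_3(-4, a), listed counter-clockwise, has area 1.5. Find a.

-3

Write out the shoelace sum; only the two edges meeting at V_3 involve a:
2·Area = [((-1)·a − (-4)·0) + ((-4)·9 − 9·a)] + 9
       = -10·a + -27 = 3
⇒ a = -3.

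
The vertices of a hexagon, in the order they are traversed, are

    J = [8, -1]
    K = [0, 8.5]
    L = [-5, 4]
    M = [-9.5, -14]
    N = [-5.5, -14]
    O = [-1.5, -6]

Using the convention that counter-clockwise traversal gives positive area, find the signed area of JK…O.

168

Apply the surveyor's formula: 2A = Σ (x_i·y_{i+1} − x_{i+1}·y_i), indices taken mod 6.
J→K: (8)(8.5) − (0)(-1) = 68
K→L: (0)(4) − (-5)(8.5) = 42.5
L→M: (-5)(-14) − (-9.5)(4) = 108
M→N: (-9.5)(-14) − (-5.5)(-14) = 56
N→O: (-5.5)(-6) − (-1.5)(-14) = 12
O→J: (-1.5)(-1) − (8)(-6) = 49.5
Σ = 336
Signed area = Σ/2 = 168 (positive ⇒ counter-clockwise traversal).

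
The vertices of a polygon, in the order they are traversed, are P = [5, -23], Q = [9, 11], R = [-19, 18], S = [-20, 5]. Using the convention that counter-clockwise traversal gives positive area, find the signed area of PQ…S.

Apply the shoelace formula: 2A = Σ (x_i·y_{i+1} − x_{i+1}·y_i), indices taken mod 4.
Σ = (262) + (371) + (265) + (435) = 1333
Signed area = Σ/2 = 666.5 (positive ⇒ counter-clockwise traversal).

666.5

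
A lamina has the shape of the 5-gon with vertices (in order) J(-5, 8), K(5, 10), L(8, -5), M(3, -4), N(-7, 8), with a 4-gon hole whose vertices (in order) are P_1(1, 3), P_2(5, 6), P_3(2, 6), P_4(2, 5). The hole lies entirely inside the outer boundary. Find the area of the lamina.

Outer boundary:
Σ = (-90) + (-105) + (-17) + (-4) + (-16) = -232
Area = |Σ|/2 = 116.
Hole:
Apply the shoelace formula: 2A = Σ (x_i·y_{i+1} − x_{i+1}·y_i), indices taken mod 4.
P_1→P_2: (1)(6) − (5)(3) = -9
P_2→P_3: (5)(6) − (2)(6) = 18
P_3→P_4: (2)(5) − (2)(6) = -2
P_4→P_1: (2)(3) − (1)(5) = 1
Σ = 8
Area = |Σ|/2 = 4.
Net area = 116 − 4 = 112.

112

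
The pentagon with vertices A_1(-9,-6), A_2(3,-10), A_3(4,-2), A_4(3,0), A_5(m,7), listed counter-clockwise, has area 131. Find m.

The doubled signed area Σ (x_i y_{i+1} − x_{i+1} y_i) is linear in m.
With m=0 it equals 232; the coefficient of m is -6 (from the two edges through A_5).
So -6·m + 232 = 2·131 = 262 ⇒ m = -5.

-5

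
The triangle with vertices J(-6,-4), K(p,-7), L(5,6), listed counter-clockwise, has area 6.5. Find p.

Write out the shoelace sum; only the two edges meeting at K involve p:
2·Area = [((-6)·(-7) − p·(-4)) + (p·6 − 5·(-7))] + 16
       = 10·p + 93 = 13
⇒ p = -8.

-8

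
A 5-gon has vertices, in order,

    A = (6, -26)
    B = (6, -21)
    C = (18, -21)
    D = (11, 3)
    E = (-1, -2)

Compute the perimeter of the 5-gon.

80

|AB| = √((0)² + (5)²) = √25 = 5
|BC| = √((12)² + (0)²) = √144 = 12
|CD| = √((-7)² + (24)²) = √625 = 25
|DE| = √((-12)² + (-5)²) = √169 = 13
|EA| = √((7)² + (-24)²) = √625 = 25
Perimeter = 5 + 12 + 25 + 13 + 25 = 80.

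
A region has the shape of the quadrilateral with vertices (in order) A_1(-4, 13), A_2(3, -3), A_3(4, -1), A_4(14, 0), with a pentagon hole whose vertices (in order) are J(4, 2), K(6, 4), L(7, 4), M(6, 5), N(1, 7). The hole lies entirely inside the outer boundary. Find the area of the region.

Outer boundary:
A_1→A_2: (-4)(-3) − (3)(13) = -27
A_2→A_3: (3)(-1) − (4)(-3) = 9
A_3→A_4: (4)(0) − (14)(-1) = 14
A_4→A_1: (14)(13) − (-4)(0) = 182
Σ = 178
Area = |Σ|/2 = 89.
Hole:
Apply the shoelace formula: 2A = Σ (x_i·y_{i+1} − x_{i+1}·y_i), indices taken mod 5.
J→K: (4)(4) − (6)(2) = 4
K→L: (6)(4) − (7)(4) = -4
L→M: (7)(5) − (6)(4) = 11
M→N: (6)(7) − (1)(5) = 37
N→J: (1)(2) − (4)(7) = -26
Σ = 22
Area = |Σ|/2 = 11.
Net area = 89 − 11 = 78.

78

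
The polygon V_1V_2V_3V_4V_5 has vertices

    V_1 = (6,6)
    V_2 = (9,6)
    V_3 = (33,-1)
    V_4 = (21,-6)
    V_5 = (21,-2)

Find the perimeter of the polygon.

|V_1V_2| = √((3)² + (0)²) = √9 = 3
|V_2V_3| = √((24)² + (-7)²) = √625 = 25
|V_3V_4| = √((-12)² + (-5)²) = √169 = 13
|V_4V_5| = √((0)² + (4)²) = √16 = 4
|V_5V_1| = √((-15)² + (8)²) = √289 = 17
Perimeter = 3 + 25 + 13 + 4 + 17 = 62.

62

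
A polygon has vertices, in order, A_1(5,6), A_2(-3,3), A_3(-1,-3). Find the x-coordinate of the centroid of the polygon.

Apply the surveyor's formula. First the cross-terms c_i = x_i·y_{i+1} − x_{i+1}·y_i:
  33, 12, 9  ⇒  2A = 54, A = 27.
Then Σ (x_i + x_{i+1})·c_i = 54, so x̄ = 54 / (6·27) = 1/3.

1/3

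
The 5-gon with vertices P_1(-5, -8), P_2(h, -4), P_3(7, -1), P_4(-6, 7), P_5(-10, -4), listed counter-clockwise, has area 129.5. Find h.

2

Write out the shoelace sum; only the two edges meeting at P_2 involve h:
2·Area = [((-5)·(-4) − h·(-8)) + (h·(-1) − 7·(-4))] + 197
       = 7·h + 245 = 259
⇒ h = 2.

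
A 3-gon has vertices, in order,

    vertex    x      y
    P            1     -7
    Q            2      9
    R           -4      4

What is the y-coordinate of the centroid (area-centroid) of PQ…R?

Apply the surveyor's formula. First the cross-terms c_i = x_i·y_{i+1} − x_{i+1}·y_i:
  23, 44, 24  ⇒  2A = 91, A = 45.5.
Then Σ (y_i + y_{i+1})·c_i = 546, so ȳ = 546 / (6·45.5) = 2.

2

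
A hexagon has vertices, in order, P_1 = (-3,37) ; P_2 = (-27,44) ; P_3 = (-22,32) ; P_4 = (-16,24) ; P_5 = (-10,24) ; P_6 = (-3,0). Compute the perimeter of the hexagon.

|P_1P_2| = √((-24)² + (7)²) = √625 = 25
|P_2P_3| = √((5)² + (-12)²) = √169 = 13
|P_3P_4| = √((6)² + (-8)²) = √100 = 10
|P_4P_5| = √((6)² + (0)²) = √36 = 6
|P_5P_6| = √((7)² + (-24)²) = √625 = 25
|P_6P_1| = √((0)² + (37)²) = √1369 = 37
Perimeter = 25 + 13 + 10 + 6 + 25 + 37 = 116.

116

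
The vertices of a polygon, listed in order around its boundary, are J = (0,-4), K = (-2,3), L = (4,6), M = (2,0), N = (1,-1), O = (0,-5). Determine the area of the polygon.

25.5

Σ = (-8) + (-24) + (-12) + (-2) + (-5) + (0) = -51
Area = |Σ|/2 = 25.5.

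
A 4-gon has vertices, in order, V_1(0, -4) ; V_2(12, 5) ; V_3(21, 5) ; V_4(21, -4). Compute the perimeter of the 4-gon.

|V_1V_2| = √((12)² + (9)²) = √225 = 15
|V_2V_3| = √((9)² + (0)²) = √81 = 9
|V_3V_4| = √((0)² + (-9)²) = √81 = 9
|V_4V_1| = √((-21)² + (0)²) = √441 = 21
Perimeter = 15 + 9 + 9 + 21 = 54.

54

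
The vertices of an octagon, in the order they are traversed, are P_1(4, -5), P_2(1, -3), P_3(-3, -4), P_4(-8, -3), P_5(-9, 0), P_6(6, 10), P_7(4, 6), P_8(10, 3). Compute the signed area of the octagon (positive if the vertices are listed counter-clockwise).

Cross-terms: -7, -13, -23, -27, -90, -4, -48, -62  ⇒  Σ = -274
Signed area = Σ/2 = -137 (negative ⇒ clockwise traversal).

-137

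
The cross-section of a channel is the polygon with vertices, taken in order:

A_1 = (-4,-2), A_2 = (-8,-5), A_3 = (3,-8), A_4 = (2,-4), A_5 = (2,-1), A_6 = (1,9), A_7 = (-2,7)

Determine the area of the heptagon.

84.5

Apply the shoelace formula: 2A = Σ (x_i·y_{i+1} − x_{i+1}·y_i), indices taken mod 7.
Cross-terms: 4, 79, 4, 6, 19, 25, 32  ⇒  Σ = 169
Area = |Σ|/2 = 84.5.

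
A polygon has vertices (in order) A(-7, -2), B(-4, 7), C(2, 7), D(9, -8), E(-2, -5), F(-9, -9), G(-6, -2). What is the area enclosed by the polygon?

152

Apply the shoelace (surveyor's) formula: 2A = Σ (x_i·y_{i+1} − x_{i+1}·y_i), indices taken mod 7.
Σ = (-57) + (-42) + (-79) + (-61) + (-27) + (-36) + (-2) = -304
Area = |Σ|/2 = 152.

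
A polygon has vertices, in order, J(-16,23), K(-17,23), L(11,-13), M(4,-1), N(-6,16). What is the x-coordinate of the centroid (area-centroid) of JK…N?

-111/26

Apply Gauss's area formula. First the cross-terms c_i = x_i·y_{i+1} − x_{i+1}·y_i:
  23, -32, 41, 58, 118  ⇒  2A = 208, A = 104.
Then Σ (x_i + x_{i+1})·c_i = -2664, so x̄ = -2664 / (6·104) = -111/26.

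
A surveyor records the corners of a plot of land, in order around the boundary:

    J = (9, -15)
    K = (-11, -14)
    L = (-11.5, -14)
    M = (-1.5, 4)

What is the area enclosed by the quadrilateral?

189.25

Apply the shoelace formula: 2A = Σ (x_i·y_{i+1} − x_{i+1}·y_i), indices taken mod 4.
J→K: (9)(-14) − (-11)(-15) = -291
K→L: (-11)(-14) − (-11.5)(-14) = -7
L→M: (-11.5)(4) − (-1.5)(-14) = -67
M→J: (-1.5)(-15) − (9)(4) = -13.5
Σ = -378.5
Area = |Σ|/2 = 189.25.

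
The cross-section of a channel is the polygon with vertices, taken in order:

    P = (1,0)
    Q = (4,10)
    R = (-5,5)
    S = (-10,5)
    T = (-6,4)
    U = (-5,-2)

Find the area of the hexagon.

64.5

Apply the shoelace formula: 2A = Σ (x_i·y_{i+1} − x_{i+1}·y_i), indices taken mod 6.
Σ = (10) + (70) + (25) + (-10) + (32) + (2) = 129
Area = |Σ|/2 = 64.5.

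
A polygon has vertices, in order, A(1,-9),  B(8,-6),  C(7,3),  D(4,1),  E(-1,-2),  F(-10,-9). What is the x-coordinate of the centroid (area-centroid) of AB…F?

Apply the shoelace (surveyor's) formula. First the cross-terms c_i = x_i·y_{i+1} − x_{i+1}·y_i:
  66, 66, -5, -7, -11, 99  ⇒  2A = 208, A = 104.
Then Σ (x_i + x_{i+1})·c_i = 738, so x̄ = 738 / (6·104) = 123/104.

123/104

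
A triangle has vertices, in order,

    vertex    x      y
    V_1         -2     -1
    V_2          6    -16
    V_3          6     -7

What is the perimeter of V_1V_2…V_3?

|V_1V_2| = √((8)² + (-15)²) = √289 = 17
|V_2V_3| = √((0)² + (9)²) = √81 = 9
|V_3V_1| = √((-8)² + (6)²) = √100 = 10
Perimeter = 17 + 9 + 10 = 36.

36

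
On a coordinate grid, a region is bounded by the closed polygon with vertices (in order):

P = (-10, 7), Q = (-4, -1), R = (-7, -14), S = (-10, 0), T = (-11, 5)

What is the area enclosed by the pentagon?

Σ = (38) + (49) + (-140) + (-50) + (-27) = -130
Area = |Σ|/2 = 65.

65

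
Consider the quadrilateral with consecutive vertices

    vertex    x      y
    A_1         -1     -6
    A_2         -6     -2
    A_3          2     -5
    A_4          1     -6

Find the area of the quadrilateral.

9.5

Apply the surveyor's formula: 2A = Σ (x_i·y_{i+1} − x_{i+1}·y_i), indices taken mod 4.
Σ = (-34) + (34) + (-7) + (-12) = -19
Area = |Σ|/2 = 9.5.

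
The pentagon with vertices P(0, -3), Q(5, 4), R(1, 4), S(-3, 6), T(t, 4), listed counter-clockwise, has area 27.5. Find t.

-2

The doubled signed area Σ (x_i y_{i+1} − x_{i+1} y_i) is linear in t.
With t=0 it equals 37; the coefficient of t is -9 (from the two edges through T).
So -9·t + 37 = 2·27.5 = 55 ⇒ t = -2.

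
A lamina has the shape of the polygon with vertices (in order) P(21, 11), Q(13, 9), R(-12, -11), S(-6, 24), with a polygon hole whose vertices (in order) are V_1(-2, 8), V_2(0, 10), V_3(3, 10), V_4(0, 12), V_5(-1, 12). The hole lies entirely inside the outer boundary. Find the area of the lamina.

449.5

Outer boundary:
Apply the shoelace (surveyor's) formula: 2A = Σ (x_i·y_{i+1} − x_{i+1}·y_i), indices taken mod 4.
Cross-terms: 46, -35, -354, -570  ⇒  Σ = -913
Area = |Σ|/2 = 456.5.
Hole:
Apply the shoelace (surveyor's) formula: 2A = Σ (x_i·y_{i+1} − x_{i+1}·y_i), indices taken mod 5.
Σ = (-20) + (-30) + (36) + (12) + (16) = 14
Area = |Σ|/2 = 7.
Net area = 456.5 − 7 = 449.5.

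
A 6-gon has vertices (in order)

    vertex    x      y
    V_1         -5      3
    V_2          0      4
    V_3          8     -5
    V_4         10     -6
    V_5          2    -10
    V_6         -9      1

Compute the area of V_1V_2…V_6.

124

Apply Gauss's area formula: 2A = Σ (x_i·y_{i+1} − x_{i+1}·y_i), indices taken mod 6.
V_1→V_2: (-5)(4) − (0)(3) = -20
V_2→V_3: (0)(-5) − (8)(4) = -32
V_3→V_4: (8)(-6) − (10)(-5) = 2
V_4→V_5: (10)(-10) − (2)(-6) = -88
V_5→V_6: (2)(1) − (-9)(-10) = -88
V_6→V_1: (-9)(3) − (-5)(1) = -22
Σ = -248
Area = |Σ|/2 = 124.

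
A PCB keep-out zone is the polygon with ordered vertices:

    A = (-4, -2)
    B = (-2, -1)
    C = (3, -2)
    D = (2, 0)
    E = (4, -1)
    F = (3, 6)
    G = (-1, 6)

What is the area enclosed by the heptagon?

A→B: (-4)(-1) − (-2)(-2) = 0
B→C: (-2)(-2) − (3)(-1) = 7
C→D: (3)(0) − (2)(-2) = 4
D→E: (2)(-1) − (4)(0) = -2
E→F: (4)(6) − (3)(-1) = 27
F→G: (3)(6) − (-1)(6) = 24
G→A: (-1)(-2) − (-4)(6) = 26
Σ = 86
Area = |Σ|/2 = 43.

43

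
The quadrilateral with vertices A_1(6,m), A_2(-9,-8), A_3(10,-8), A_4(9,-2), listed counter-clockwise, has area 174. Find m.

10

The doubled signed area Σ (x_i y_{i+1} − x_{i+1} y_i) is linear in m.
With m=0 it equals 168; the coefficient of m is 18 (from the two edges through A_1).
So 18·m + 168 = 2·174 = 348 ⇒ m = 10.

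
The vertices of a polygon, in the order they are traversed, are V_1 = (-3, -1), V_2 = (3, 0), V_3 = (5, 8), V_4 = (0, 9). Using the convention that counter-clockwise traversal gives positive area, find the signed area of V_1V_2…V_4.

49.5

Apply Gauss's area formula: 2A = Σ (x_i·y_{i+1} − x_{i+1}·y_i), indices taken mod 4.
V_1→V_2: (-3)(0) − (3)(-1) = 3
V_2→V_3: (3)(8) − (5)(0) = 24
V_3→V_4: (5)(9) − (0)(8) = 45
V_4→V_1: (0)(-1) − (-3)(9) = 27
Σ = 99
Signed area = Σ/2 = 49.5 (positive ⇒ counter-clockwise traversal).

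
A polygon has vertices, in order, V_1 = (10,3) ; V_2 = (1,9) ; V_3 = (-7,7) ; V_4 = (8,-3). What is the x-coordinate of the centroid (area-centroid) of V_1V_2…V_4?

Apply Gauss's area formula. First the cross-terms c_i = x_i·y_{i+1} − x_{i+1}·y_i:
  87, 70, -35, 54  ⇒  2A = 176, A = 88.
Then Σ (x_i + x_{i+1})·c_i = 1474, so x̄ = 1474 / (6·88) = 67/24.

67/24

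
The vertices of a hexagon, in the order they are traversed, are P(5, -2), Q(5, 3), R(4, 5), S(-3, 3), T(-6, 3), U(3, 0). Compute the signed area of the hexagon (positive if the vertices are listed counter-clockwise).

Apply the shoelace formula: 2A = Σ (x_i·y_{i+1} − x_{i+1}·y_i), indices taken mod 6.
Σ = (25) + (13) + (27) + (9) + (-9) + (-6) = 59
Signed area = Σ/2 = 29.5 (positive ⇒ counter-clockwise traversal).

29.5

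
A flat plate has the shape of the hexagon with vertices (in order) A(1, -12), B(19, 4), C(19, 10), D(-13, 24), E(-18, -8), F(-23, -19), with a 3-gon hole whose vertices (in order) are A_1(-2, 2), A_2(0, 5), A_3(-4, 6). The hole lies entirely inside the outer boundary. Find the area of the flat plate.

Outer boundary:
Apply the shoelace (surveyor's) formula: 2A = Σ (x_i·y_{i+1} − x_{i+1}·y_i), indices taken mod 6.
Cross-terms: 232, 114, 586, 536, 158, 295  ⇒  Σ = 1921
Area = |Σ|/2 = 960.5.
Hole:
Cross-terms: -10, 20, 4  ⇒  Σ = 14
Area = |Σ|/2 = 7.
Net area = 960.5 − 7 = 953.5.

953.5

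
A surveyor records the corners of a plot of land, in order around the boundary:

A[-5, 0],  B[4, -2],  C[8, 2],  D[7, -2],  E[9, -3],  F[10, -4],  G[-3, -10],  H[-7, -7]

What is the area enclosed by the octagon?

100.5

Σ = (10) + (24) + (-30) + (-3) + (-6) + (-112) + (-49) + (-35) = -201
Area = |Σ|/2 = 100.5.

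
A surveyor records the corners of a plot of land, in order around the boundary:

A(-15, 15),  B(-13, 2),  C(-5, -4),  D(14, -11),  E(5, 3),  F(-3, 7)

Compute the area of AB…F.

269.5

Σ = (165) + (62) + (111) + (97) + (44) + (60) = 539
Area = |Σ|/2 = 269.5.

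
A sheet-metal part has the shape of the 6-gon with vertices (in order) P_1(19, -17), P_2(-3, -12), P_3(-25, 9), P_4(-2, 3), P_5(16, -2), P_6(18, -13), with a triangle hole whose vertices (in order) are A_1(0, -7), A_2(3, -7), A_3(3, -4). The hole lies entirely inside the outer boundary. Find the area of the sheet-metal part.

464.5

Outer boundary:
Σ = (-279) + (-327) + (-57) + (-44) + (-172) + (-59) = -938
Area = |Σ|/2 = 469.
Hole:
A_1→A_2: (0)(-7) − (3)(-7) = 21
A_2→A_3: (3)(-4) − (3)(-7) = 9
A_3→A_1: (3)(-7) − (0)(-4) = -21
Σ = 9
Area = |Σ|/2 = 4.5.
Net area = 469 − 4.5 = 464.5.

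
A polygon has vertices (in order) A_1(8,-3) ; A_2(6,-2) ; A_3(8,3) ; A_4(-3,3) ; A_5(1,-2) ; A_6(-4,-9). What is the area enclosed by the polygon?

Cross-terms: 2, 34, 33, 3, -17, 84  ⇒  Σ = 139
Area = |Σ|/2 = 69.5.

69.5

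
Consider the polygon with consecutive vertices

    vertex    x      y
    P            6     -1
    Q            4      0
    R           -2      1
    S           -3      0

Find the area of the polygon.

Cross-terms: 4, 4, 3, 3  ⇒  Σ = 14
Area = |Σ|/2 = 7.

7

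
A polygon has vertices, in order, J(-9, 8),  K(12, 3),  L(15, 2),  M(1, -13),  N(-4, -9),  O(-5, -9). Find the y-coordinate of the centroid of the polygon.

-389/266

Apply the shoelace (surveyor's) formula. First the cross-terms c_i = x_i·y_{i+1} − x_{i+1}·y_i:
  -123, -21, -197, -61, -9, -121  ⇒  2A = -532, A = -266.
Then Σ (y_i + y_{i+1})·c_i = 2334, so ȳ = 2334 / (6·(-266)) = -389/266.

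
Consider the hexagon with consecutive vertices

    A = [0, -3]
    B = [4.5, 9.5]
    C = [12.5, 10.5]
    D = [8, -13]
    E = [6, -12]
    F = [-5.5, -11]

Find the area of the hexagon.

Apply the shoelace formula: 2A = Σ (x_i·y_{i+1} − x_{i+1}·y_i), indices taken mod 6.
Cross-terms: 13.5, -71.5, -246.5, -18, -132, 16.5  ⇒  Σ = -438
Area = |Σ|/2 = 219.

219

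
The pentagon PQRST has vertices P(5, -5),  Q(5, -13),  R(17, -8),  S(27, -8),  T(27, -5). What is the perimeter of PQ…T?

|PQ| = √((0)² + (-8)²) = √64 = 8
|QR| = √((12)² + (5)²) = √169 = 13
|RS| = √((10)² + (0)²) = √100 = 10
|ST| = √((0)² + (3)²) = √9 = 3
|TP| = √((-22)² + (0)²) = √484 = 22
Perimeter = 8 + 13 + 10 + 3 + 22 = 56.

56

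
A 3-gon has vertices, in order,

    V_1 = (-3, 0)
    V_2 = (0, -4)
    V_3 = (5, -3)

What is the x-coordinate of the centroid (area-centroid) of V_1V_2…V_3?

Apply the shoelace (surveyor's) formula. First the cross-terms c_i = x_i·y_{i+1} − x_{i+1}·y_i:
  12, 20, -9  ⇒  2A = 23, A = 11.5.
Then Σ (x_i + x_{i+1})·c_i = 46, so x̄ = 46 / (6·11.5) = 2/3.

2/3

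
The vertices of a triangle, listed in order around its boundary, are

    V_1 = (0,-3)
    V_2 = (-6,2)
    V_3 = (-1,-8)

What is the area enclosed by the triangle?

17.5

Cross-terms: -18, 50, 3  ⇒  Σ = 35
Area = |Σ|/2 = 17.5.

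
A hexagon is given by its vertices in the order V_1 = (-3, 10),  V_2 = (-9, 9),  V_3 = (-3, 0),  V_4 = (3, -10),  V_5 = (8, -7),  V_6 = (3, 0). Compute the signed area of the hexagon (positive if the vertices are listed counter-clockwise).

115

Apply the shoelace (surveyor's) formula: 2A = Σ (x_i·y_{i+1} − x_{i+1}·y_i), indices taken mod 6.
Σ = (63) + (27) + (30) + (59) + (21) + (30) = 230
Signed area = Σ/2 = 115 (positive ⇒ counter-clockwise traversal).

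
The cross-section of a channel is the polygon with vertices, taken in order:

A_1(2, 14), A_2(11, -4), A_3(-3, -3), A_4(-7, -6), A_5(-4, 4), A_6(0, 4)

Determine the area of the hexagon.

Σ = (-162) + (-45) + (-3) + (-52) + (-16) + (-8) = -286
Area = |Σ|/2 = 143.

143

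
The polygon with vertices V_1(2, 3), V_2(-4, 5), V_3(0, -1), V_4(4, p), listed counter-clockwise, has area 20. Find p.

1

Write out the shoelace sum; only the two edges meeting at V_4 involve p:
2·Area = [(0·p − 4·(-1)) + (4·3 − 2·p)] + 26
       = -2·p + 42 = 40
⇒ p = 1.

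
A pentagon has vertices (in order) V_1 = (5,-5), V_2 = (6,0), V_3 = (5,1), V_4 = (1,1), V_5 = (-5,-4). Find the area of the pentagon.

43

Apply the shoelace (surveyor's) formula: 2A = Σ (x_i·y_{i+1} − x_{i+1}·y_i), indices taken mod 5.
Σ = (30) + (6) + (4) + (1) + (45) = 86
Area = |Σ|/2 = 43.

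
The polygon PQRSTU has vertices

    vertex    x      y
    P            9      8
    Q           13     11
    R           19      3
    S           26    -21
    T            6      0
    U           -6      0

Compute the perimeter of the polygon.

|PQ| = √((4)² + (3)²) = √25 = 5
|QR| = √((6)² + (-8)²) = √100 = 10
|RS| = √((7)² + (-24)²) = √625 = 25
|ST| = √((-20)² + (21)²) = √841 = 29
|TU| = √((-12)² + (0)²) = √144 = 12
|UP| = √((15)² + (8)²) = √289 = 17
Perimeter = 5 + 10 + 25 + 29 + 12 + 17 = 98.

98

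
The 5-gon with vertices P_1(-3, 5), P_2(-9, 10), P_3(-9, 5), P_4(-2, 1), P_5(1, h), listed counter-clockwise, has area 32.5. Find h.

0

Write out the shoelace sum; only the two edges meeting at P_5 involve h:
2·Area = [((-2)·h − 1·1) + (1·5 − (-3)·h)] + 61
       = 1·h + 65 = 65
⇒ h = 0.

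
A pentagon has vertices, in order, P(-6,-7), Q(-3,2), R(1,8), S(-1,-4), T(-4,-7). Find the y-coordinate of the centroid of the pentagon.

Apply Gauss's area formula. First the cross-terms c_i = x_i·y_{i+1} − x_{i+1}·y_i:
  -33, -26, 4, -9, -14  ⇒  2A = -78, A = -39.
Then Σ (y_i + y_{i+1})·c_i = 216, so ȳ = 216 / (6·(-39)) = -12/13.

-12/13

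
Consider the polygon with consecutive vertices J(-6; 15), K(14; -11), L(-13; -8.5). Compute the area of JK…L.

326

Apply Gauss's area formula: 2A = Σ (x_i·y_{i+1} − x_{i+1}·y_i), indices taken mod 3.
Σ = (-144) + (-262) + (-246) = -652
Area = |Σ|/2 = 326.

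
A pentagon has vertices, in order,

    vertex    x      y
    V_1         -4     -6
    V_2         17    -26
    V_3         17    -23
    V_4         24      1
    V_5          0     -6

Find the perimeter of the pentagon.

86

|V_1V_2| = √((21)² + (-20)²) = √841 = 29
|V_2V_3| = √((0)² + (3)²) = √9 = 3
|V_3V_4| = √((7)² + (24)²) = √625 = 25
|V_4V_5| = √((-24)² + (-7)²) = √625 = 25
|V_5V_1| = √((-4)² + (0)²) = √16 = 4
Perimeter = 29 + 3 + 25 + 25 + 4 = 86.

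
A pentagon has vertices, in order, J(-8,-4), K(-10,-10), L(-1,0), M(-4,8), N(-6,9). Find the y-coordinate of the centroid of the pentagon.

16/39

Apply Gauss's area formula. First the cross-terms c_i = x_i·y_{i+1} − x_{i+1}·y_i:
  40, -10, -8, 12, 96  ⇒  2A = 130, A = 65.
Then Σ (y_i + y_{i+1})·c_i = 160, so ȳ = 160 / (6·65) = 16/39.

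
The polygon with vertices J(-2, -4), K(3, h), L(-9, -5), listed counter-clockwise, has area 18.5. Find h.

Write out the shoelace sum; only the two edges meeting at K involve h:
2·Area = [((-2)·h − 3·(-4)) + (3·(-5) − (-9)·h)] + 26
       = 7·h + 23 = 37
⇒ h = 2.

2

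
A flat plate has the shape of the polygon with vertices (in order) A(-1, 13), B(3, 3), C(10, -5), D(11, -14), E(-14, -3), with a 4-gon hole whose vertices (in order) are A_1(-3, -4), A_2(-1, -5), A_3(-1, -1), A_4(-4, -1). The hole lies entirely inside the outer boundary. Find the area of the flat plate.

284.5

Outer boundary:
Apply the shoelace (surveyor's) formula: 2A = Σ (x_i·y_{i+1} − x_{i+1}·y_i), indices taken mod 5.
Σ = (-42) + (-45) + (-85) + (-229) + (-185) = -586
Area = |Σ|/2 = 293.
Hole:
Σ = (11) + (-4) + (-3) + (13) = 17
Area = |Σ|/2 = 8.5.
Net area = 293 − 8.5 = 284.5.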